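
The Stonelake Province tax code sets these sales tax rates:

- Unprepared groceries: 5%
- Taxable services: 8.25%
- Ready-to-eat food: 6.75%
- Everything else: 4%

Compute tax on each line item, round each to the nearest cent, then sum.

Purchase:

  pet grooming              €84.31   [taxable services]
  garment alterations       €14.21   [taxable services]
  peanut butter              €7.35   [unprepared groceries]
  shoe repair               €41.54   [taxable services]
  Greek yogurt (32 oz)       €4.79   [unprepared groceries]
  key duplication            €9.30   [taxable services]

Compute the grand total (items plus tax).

€174.44

Pet grooming €84.31: taxable services → 8.25% → €6.96
Garment alterations €14.21: taxable services → 8.25% → €1.17
Peanut butter €7.35: unprepared groceries → 5% → €0.37
Shoe repair €41.54: taxable services → 8.25% → €3.43
Greek yogurt (32 oz) €4.79: unprepared groceries → 5% → €0.24
Key duplication €9.30: taxable services → 8.25% → €0.77
Subtotal = €161.50; tax = €12.94; total due = €174.44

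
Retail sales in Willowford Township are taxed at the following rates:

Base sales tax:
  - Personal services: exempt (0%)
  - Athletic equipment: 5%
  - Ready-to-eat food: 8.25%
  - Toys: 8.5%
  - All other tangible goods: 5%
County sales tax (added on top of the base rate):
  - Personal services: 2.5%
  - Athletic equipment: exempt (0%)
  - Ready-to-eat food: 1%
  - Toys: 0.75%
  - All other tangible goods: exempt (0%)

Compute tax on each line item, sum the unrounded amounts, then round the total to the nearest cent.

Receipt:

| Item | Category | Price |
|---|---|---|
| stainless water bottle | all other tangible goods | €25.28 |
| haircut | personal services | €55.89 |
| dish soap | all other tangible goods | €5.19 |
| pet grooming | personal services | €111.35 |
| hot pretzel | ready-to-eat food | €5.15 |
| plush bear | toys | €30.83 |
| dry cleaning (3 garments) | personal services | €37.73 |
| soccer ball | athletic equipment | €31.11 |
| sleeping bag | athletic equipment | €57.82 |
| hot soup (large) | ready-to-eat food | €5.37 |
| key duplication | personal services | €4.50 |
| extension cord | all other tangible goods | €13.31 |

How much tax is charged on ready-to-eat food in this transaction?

Hot pretzel €5.15: ready-to-eat food → 8.25% + 1% county = 9.25% → €0.476375
Hot soup (large) €5.37: ready-to-eat food → 8.25% + 1% county = 9.25% → €0.496725
Tax on ready-to-eat food: unrounded sum = €0.9731 → €0.97

€0.97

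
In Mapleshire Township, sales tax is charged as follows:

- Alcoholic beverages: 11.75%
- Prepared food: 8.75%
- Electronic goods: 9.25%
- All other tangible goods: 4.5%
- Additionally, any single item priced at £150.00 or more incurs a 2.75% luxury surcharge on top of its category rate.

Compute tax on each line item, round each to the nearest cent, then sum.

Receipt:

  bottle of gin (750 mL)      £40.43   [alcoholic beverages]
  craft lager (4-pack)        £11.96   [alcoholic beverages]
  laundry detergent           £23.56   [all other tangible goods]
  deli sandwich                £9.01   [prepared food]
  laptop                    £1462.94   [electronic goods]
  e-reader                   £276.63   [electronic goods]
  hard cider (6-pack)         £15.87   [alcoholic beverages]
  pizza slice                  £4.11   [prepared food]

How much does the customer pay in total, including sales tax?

£2063.49

Bottle of gin (750 mL) £40.43: alcoholic beverages → 11.75% → £4.75
Craft lager (4-pack) £11.96: alcoholic beverages → 11.75% → £1.41
Laundry detergent £23.56: all other tangible goods → 4.5% → £1.06
Deli sandwich £9.01: prepared food → 8.75% → £0.79
Laptop £1462.94: electronic goods → 9.25% + 2.75% surcharge = 12% → £175.55
E-reader £276.63: electronic goods → 9.25% + 2.75% surcharge = 12% → £33.20
Hard cider (6-pack) £15.87: alcoholic beverages → 11.75% → £1.86
Pizza slice £4.11: prepared food → 8.75% → £0.36
Subtotal = £1844.51; tax = £218.98; total due = £2063.49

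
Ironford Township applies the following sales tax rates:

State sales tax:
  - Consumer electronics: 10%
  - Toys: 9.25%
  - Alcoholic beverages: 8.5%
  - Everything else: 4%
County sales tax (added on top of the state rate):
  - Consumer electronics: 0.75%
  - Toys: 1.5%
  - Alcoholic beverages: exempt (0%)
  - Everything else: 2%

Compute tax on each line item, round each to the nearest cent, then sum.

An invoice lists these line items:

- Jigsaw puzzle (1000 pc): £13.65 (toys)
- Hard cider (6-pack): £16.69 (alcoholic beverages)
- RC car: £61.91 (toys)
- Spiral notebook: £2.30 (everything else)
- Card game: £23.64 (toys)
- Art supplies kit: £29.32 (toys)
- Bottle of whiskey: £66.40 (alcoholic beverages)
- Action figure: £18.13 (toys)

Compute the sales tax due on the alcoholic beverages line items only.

£7.06

Hard cider (6-pack) £16.69: alcoholic beverages → 8.5% + 0% county = 8.5% → £1.42
Bottle of whiskey £66.40: alcoholic beverages → 8.5% + 0% county = 8.5% → £5.64
Tax on alcoholic beverages = £1.42 + £5.64 = £7.06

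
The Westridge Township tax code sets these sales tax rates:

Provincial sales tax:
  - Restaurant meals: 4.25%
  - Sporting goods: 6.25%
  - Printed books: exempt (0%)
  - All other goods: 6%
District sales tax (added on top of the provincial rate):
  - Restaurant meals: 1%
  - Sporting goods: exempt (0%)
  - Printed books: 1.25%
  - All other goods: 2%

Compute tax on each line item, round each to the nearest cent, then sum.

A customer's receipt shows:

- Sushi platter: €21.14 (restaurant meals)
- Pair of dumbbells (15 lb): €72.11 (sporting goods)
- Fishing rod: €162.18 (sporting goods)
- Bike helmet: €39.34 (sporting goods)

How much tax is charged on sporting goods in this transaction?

Pair of dumbbells (15 lb) €72.11: sporting goods → 6.25% + 0% district = 6.25% → €4.51
Fishing rod €162.18: sporting goods → 6.25% + 0% district = 6.25% → €10.14
Bike helmet €39.34: sporting goods → 6.25% + 0% district = 6.25% → €2.46
Tax on sporting goods = €4.51 + €10.14 + €2.46 = €17.11

€17.11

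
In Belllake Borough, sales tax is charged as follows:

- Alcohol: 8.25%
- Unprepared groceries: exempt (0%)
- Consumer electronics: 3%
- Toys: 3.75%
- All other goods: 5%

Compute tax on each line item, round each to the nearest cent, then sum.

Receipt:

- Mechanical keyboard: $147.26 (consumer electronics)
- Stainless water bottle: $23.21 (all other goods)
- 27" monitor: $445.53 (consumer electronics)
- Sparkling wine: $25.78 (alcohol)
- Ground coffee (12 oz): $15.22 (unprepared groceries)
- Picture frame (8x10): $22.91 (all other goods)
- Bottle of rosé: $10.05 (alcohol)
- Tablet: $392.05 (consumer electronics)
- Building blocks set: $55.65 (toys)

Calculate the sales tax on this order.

$36.91

Mechanical keyboard $147.26: consumer electronics → 3% → $4.42
Stainless water bottle $23.21: all other goods → 5% → $1.16
27" monitor $445.53: consumer electronics → 3% → $13.37
Sparkling wine $25.78: alcohol → 8.25% → $2.13
Ground coffee (12 oz) $15.22: unprepared groceries → 0% → $0.00
Picture frame (8x10) $22.91: all other goods → 5% → $1.15
Bottle of rosé $10.05: alcohol → 8.25% → $0.83
Tablet $392.05: consumer electronics → 3% → $11.76
Building blocks set $55.65: toys → 3.75% → $2.09
Total tax = $4.42 + $1.16 + $13.37 + $2.13 + $1.15 + $0.83 + $11.76 + $2.09 = $36.91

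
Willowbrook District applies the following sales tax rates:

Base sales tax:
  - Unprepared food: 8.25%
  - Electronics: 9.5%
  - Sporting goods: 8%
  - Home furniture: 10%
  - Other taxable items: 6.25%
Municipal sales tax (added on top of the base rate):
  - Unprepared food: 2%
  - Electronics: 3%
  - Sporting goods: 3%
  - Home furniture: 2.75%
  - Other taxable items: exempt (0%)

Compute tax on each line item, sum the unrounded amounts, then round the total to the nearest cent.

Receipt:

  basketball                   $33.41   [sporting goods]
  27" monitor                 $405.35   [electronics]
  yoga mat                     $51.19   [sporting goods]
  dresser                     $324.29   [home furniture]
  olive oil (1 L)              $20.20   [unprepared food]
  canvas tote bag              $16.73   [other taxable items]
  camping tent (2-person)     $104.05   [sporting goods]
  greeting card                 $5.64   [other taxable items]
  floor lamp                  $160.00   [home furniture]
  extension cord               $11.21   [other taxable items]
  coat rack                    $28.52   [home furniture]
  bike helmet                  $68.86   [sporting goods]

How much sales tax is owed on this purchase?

$148.55

Basketball $33.41: sporting goods → 8% + 3% municipal = 11% → $3.6751
27" monitor $405.35: electronics → 9.5% + 3% municipal = 12.5% → $50.66875
Yoga mat $51.19: sporting goods → 8% + 3% municipal = 11% → $5.6309
Dresser $324.29: home furniture → 10% + 2.75% municipal = 12.75% → $41.346975
Olive oil (1 L) $20.20: unprepared food → 8.25% + 2% municipal = 10.25% → $2.0705
Canvas tote bag $16.73: other taxable items → 6.25% + 0% municipal = 6.25% → $1.045625
Camping tent (2-person) $104.05: sporting goods → 8% + 3% municipal = 11% → $11.4455
Greeting card $5.64: other taxable items → 6.25% + 0% municipal = 6.25% → $0.3525
Floor lamp $160.00: home furniture → 10% + 2.75% municipal = 12.75% → $20.40
Extension cord $11.21: other taxable items → 6.25% + 0% municipal = 6.25% → $0.700625
Coat rack $28.52: home furniture → 10% + 2.75% municipal = 12.75% → $3.6363
Bike helmet $68.86: sporting goods → 8% + 3% municipal = 11% → $7.5746
Unrounded tax sum = $148.547375 → $148.55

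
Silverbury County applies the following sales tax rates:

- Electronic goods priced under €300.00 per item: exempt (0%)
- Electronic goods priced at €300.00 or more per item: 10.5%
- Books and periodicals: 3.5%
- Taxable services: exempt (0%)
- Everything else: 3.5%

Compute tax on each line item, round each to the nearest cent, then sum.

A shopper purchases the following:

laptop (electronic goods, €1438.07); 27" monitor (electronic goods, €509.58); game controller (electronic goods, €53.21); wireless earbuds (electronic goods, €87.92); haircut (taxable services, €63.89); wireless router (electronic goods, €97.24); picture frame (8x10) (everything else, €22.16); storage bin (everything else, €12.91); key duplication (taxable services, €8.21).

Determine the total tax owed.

€205.74

Laptop €1438.07: electronic goods, €300.00 or more → 10.5% → €151.00
27" monitor €509.58: electronic goods, €300.00 or more → 10.5% → €53.51
Game controller €53.21: electronic goods, under €300.00 → 0% → €0.00
Wireless earbuds €87.92: electronic goods, under €300.00 → 0% → €0.00
Haircut €63.89: taxable services → 0% → €0.00
Wireless router €97.24: electronic goods, under €300.00 → 0% → €0.00
Picture frame (8x10) €22.16: everything else → 3.5% → €0.78
Storage bin €12.91: everything else → 3.5% → €0.45
Key duplication €8.21: taxable services → 0% → €0.00
Total tax = €151.00 + €53.51 + €0.78 + €0.45 = €205.74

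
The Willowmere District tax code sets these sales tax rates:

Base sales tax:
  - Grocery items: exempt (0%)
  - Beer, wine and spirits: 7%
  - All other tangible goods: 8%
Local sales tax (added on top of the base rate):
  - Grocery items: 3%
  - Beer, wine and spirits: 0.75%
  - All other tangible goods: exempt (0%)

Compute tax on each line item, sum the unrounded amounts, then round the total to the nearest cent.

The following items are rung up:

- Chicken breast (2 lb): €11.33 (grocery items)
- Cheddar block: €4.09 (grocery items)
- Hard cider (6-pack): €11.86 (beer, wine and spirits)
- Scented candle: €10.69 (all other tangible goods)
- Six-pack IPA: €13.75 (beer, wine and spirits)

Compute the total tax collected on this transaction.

Chicken breast (2 lb) €11.33: grocery items → 0% + 3% local = 3% → €0.3399
Cheddar block €4.09: grocery items → 0% + 3% local = 3% → €0.1227
Hard cider (6-pack) €11.86: beer, wine and spirits → 7% + 0.75% local = 7.75% → €0.91915
Scented candle €10.69: all other tangible goods → 8% + 0% local = 8% → €0.8552
Six-pack IPA €13.75: beer, wine and spirits → 7% + 0.75% local = 7.75% → €1.065625
Unrounded tax sum = €3.302575 → €3.30

€3.30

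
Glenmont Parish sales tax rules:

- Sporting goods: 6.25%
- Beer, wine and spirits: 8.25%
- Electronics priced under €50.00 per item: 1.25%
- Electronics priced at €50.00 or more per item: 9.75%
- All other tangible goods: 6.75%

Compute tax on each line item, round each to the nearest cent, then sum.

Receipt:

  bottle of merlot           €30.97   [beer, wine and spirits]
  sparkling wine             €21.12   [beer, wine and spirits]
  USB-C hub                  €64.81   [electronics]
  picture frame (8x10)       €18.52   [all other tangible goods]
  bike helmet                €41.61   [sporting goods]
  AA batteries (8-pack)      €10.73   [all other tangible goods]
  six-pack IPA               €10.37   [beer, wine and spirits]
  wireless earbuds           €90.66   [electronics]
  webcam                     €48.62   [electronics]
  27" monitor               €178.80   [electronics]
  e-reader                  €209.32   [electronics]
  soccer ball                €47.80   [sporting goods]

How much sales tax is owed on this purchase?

€66.33

Bottle of merlot €30.97: beer, wine and spirits → 8.25% → €2.56
Sparkling wine €21.12: beer, wine and spirits → 8.25% → €1.74
USB-C hub €64.81: electronics, €50.00 or more → 9.75% → €6.32
Picture frame (8x10) €18.52: all other tangible goods → 6.75% → €1.25
Bike helmet €41.61: sporting goods → 6.25% → €2.60
AA batteries (8-pack) €10.73: all other tangible goods → 6.75% → €0.72
Six-pack IPA €10.37: beer, wine and spirits → 8.25% → €0.86
Wireless earbuds €90.66: electronics, €50.00 or more → 9.75% → €8.84
Webcam €48.62: electronics, under €50.00 → 1.25% → €0.61
27" monitor €178.80: electronics, €50.00 or more → 9.75% → €17.43
E-reader €209.32: electronics, €50.00 or more → 9.75% → €20.41
Soccer ball €47.80: sporting goods → 6.25% → €2.99
Total tax = €2.56 + €1.74 + €6.32 + €1.25 + €2.60 + €0.72 + €0.86 + €8.84 + €0.61 + €17.43 + €20.41 + €2.99 = €66.33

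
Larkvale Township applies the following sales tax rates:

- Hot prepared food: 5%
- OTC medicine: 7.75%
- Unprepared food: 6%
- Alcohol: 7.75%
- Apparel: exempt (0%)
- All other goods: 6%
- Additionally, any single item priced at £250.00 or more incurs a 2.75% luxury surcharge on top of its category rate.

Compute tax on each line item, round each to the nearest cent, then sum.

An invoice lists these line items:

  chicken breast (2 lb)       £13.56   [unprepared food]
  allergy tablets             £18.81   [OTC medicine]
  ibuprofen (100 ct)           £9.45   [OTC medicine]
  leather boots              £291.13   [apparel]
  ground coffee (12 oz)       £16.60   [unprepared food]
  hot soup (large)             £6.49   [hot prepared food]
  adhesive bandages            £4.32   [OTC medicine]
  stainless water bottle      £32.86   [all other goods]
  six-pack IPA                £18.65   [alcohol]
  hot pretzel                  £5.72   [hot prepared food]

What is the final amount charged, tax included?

Chicken breast (2 lb) £13.56: unprepared food → 6% → £0.81
Allergy tablets £18.81: OTC medicine → 7.75% → £1.46
Ibuprofen (100 ct) £9.45: OTC medicine → 7.75% → £0.73
Leather boots £291.13: apparel → 0% + 2.75% surcharge = 2.75% → £8.01
Ground coffee (12 oz) £16.60: unprepared food → 6% → £1.00
Hot soup (large) £6.49: hot prepared food → 5% → £0.32
Adhesive bandages £4.32: OTC medicine → 7.75% → £0.33
Stainless water bottle £32.86: all other goods → 6% → £1.97
Six-pack IPA £18.65: alcohol → 7.75% → £1.45
Hot pretzel £5.72: hot prepared food → 5% → £0.29
Subtotal = £417.59; tax = £16.37; total due = £433.96

£433.96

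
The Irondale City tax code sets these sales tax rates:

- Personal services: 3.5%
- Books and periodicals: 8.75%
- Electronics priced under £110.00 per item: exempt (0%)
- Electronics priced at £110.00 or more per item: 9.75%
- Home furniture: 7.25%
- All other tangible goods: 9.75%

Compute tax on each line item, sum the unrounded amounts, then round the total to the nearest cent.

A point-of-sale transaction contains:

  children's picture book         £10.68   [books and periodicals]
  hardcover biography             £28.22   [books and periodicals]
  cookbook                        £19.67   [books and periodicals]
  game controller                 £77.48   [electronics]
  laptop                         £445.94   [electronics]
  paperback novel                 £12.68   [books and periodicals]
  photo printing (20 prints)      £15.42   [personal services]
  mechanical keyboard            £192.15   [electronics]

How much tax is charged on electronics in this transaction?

Game controller £77.48: electronics, under £110.00 → 0% → £0.00
Laptop £445.94: electronics, £110.00 or more → 9.75% → £43.47915
Mechanical keyboard £192.15: electronics, £110.00 or more → 9.75% → £18.734625
Tax on electronics: unrounded sum = £62.213775 → £62.21

£62.21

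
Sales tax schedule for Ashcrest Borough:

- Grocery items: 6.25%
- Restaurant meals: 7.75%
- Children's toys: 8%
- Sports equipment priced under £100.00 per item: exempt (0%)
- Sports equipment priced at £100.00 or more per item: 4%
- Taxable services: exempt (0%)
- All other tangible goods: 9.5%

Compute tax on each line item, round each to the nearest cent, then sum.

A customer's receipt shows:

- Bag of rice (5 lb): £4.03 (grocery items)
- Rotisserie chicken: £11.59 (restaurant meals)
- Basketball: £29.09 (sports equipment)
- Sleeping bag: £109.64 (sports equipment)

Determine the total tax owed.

£5.54

Bag of rice (5 lb) £4.03: grocery items → 6.25% → £0.25
Rotisserie chicken £11.59: restaurant meals → 7.75% → £0.90
Basketball £29.09: sports equipment, under £100.00 → 0% → £0.00
Sleeping bag £109.64: sports equipment, £100.00 or more → 4% → £4.39
Total tax = £0.25 + £0.90 + £4.39 = £5.54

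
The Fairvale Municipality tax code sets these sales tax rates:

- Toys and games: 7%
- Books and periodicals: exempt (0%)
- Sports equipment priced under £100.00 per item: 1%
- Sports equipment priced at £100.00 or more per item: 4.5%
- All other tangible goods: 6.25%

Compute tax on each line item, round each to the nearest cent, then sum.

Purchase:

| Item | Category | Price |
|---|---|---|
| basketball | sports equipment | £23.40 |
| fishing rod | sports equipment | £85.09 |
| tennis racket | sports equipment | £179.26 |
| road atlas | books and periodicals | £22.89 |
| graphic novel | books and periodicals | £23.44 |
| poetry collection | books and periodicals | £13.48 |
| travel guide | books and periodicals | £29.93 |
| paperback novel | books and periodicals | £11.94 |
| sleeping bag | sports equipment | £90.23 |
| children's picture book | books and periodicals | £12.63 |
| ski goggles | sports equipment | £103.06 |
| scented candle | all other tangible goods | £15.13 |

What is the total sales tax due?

£15.64

Basketball £23.40: sports equipment, under £100.00 → 1% → £0.23
Fishing rod £85.09: sports equipment, under £100.00 → 1% → £0.85
Tennis racket £179.26: sports equipment, £100.00 or more → 4.5% → £8.07
Road atlas £22.89: books and periodicals → 0% → £0.00
Graphic novel £23.44: books and periodicals → 0% → £0.00
Poetry collection £13.48: books and periodicals → 0% → £0.00
Travel guide £29.93: books and periodicals → 0% → £0.00
Paperback novel £11.94: books and periodicals → 0% → £0.00
Sleeping bag £90.23: sports equipment, under £100.00 → 1% → £0.90
Children's picture book £12.63: books and periodicals → 0% → £0.00
Ski goggles £103.06: sports equipment, £100.00 or more → 4.5% → £4.64
Scented candle £15.13: all other tangible goods → 6.25% → £0.95
Total tax = £0.23 + £0.85 + £8.07 + £0.90 + £4.64 + £0.95 = £15.64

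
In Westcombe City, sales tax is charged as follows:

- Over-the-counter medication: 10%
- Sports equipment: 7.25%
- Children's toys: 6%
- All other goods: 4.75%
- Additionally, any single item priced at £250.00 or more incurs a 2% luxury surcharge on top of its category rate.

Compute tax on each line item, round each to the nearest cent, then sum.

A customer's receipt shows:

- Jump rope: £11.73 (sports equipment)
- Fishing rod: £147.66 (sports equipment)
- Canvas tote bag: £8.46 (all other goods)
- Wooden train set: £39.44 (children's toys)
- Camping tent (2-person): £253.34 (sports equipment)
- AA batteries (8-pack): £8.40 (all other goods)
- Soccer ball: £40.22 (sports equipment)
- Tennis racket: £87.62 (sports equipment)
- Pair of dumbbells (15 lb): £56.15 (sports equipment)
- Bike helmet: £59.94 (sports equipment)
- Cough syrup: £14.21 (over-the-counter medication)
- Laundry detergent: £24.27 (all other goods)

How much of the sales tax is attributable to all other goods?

£1.95

Canvas tote bag £8.46: all other goods → 4.75% → £0.40
AA batteries (8-pack) £8.40: all other goods → 4.75% → £0.40
Laundry detergent £24.27: all other goods → 4.75% → £1.15
Tax on all other goods = £0.40 + £0.40 + £1.15 = £1.95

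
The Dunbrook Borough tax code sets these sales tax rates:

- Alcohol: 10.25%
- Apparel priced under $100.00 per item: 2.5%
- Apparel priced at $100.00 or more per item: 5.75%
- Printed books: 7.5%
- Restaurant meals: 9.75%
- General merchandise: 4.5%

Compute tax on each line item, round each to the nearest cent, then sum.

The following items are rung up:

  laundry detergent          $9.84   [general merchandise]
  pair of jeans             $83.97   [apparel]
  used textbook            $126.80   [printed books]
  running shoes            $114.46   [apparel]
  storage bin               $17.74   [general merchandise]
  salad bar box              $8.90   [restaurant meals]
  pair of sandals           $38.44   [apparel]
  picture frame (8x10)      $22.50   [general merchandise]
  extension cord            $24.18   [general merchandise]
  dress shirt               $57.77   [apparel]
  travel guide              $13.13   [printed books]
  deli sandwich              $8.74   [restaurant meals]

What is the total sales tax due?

$26.63

Laundry detergent $9.84: general merchandise → 4.5% → $0.44
Pair of jeans $83.97: apparel, under $100.00 → 2.5% → $2.10
Used textbook $126.80: printed books → 7.5% → $9.51
Running shoes $114.46: apparel, $100.00 or more → 5.75% → $6.58
Storage bin $17.74: general merchandise → 4.5% → $0.80
Salad bar box $8.90: restaurant meals → 9.75% → $0.87
Pair of sandals $38.44: apparel, under $100.00 → 2.5% → $0.96
Picture frame (8x10) $22.50: general merchandise → 4.5% → $1.01
Extension cord $24.18: general merchandise → 4.5% → $1.09
Dress shirt $57.77: apparel, under $100.00 → 2.5% → $1.44
Travel guide $13.13: printed books → 7.5% → $0.98
Deli sandwich $8.74: restaurant meals → 9.75% → $0.85
Total tax = $0.44 + $2.10 + $9.51 + $6.58 + $0.80 + $0.87 + $0.96 + $1.01 + $1.09 + $1.44 + $0.98 + $0.85 = $26.63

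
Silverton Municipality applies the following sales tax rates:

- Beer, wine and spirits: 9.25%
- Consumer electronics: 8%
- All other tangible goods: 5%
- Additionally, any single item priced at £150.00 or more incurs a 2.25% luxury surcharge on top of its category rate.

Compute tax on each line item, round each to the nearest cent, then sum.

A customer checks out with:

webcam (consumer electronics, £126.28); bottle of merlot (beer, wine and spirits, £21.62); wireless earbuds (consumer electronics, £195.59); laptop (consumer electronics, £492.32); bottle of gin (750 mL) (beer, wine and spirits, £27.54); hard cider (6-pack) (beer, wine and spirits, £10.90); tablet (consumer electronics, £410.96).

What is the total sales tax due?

£128.29

Webcam £126.28: consumer electronics → 8% → £10.10
Bottle of merlot £21.62: beer, wine and spirits → 9.25% → £2.00
Wireless earbuds £195.59: consumer electronics → 8% + 2.25% surcharge = 10.25% → £20.05
Laptop £492.32: consumer electronics → 8% + 2.25% surcharge = 10.25% → £50.46
Bottle of gin (750 mL) £27.54: beer, wine and spirits → 9.25% → £2.55
Hard cider (6-pack) £10.90: beer, wine and spirits → 9.25% → £1.01
Tablet £410.96: consumer electronics → 8% + 2.25% surcharge = 10.25% → £42.12
Total tax = £10.10 + £2.00 + £20.05 + £50.46 + £2.55 + £1.01 + £42.12 = £128.29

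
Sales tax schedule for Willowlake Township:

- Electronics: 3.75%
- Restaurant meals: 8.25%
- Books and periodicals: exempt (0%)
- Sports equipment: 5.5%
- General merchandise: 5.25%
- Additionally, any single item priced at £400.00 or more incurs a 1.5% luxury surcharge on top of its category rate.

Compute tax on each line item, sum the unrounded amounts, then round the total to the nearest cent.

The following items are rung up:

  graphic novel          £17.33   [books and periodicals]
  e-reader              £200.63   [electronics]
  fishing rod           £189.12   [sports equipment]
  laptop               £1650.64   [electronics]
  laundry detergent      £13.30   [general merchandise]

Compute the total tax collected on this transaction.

Graphic novel £17.33: books and periodicals → 0% → £0.00
E-reader £200.63: electronics → 3.75% → £7.523625
Fishing rod £189.12: sports equipment → 5.5% → £10.4016
Laptop £1650.64: electronics → 3.75% + 1.5% surcharge = 5.25% → £86.6586
Laundry detergent £13.30: general merchandise → 5.25% → £0.69825
Unrounded tax sum = £105.282075 → £105.28

£105.28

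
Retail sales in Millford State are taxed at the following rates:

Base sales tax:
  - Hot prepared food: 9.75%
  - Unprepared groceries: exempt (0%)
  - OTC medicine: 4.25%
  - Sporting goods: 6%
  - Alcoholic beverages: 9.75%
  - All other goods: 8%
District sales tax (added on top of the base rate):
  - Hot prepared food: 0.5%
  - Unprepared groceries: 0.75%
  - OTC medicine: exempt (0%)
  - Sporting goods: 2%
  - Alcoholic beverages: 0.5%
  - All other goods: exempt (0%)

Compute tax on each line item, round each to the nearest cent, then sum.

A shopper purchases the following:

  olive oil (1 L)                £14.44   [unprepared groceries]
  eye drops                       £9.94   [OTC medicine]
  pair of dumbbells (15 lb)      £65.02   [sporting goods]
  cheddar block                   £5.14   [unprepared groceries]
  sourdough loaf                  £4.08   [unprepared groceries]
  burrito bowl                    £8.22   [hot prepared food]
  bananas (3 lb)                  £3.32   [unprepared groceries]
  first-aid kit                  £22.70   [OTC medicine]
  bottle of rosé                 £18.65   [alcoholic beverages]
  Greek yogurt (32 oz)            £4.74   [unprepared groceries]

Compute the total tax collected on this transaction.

Olive oil (1 L) £14.44: unprepared groceries → 0% + 0.75% district = 0.75% → £0.11
Eye drops £9.94: OTC medicine → 4.25% + 0% district = 4.25% → £0.42
Pair of dumbbells (15 lb) £65.02: sporting goods → 6% + 2% district = 8% → £5.20
Cheddar block £5.14: unprepared groceries → 0% + 0.75% district = 0.75% → £0.04
Sourdough loaf £4.08: unprepared groceries → 0% + 0.75% district = 0.75% → £0.03
Burrito bowl £8.22: hot prepared food → 9.75% + 0.5% district = 10.25% → £0.84
Bananas (3 lb) £3.32: unprepared groceries → 0% + 0.75% district = 0.75% → £0.02
First-aid kit £22.70: OTC medicine → 4.25% + 0% district = 4.25% → £0.96
Bottle of rosé £18.65: alcoholic beverages → 9.75% + 0.5% district = 10.25% → £1.91
Greek yogurt (32 oz) £4.74: unprepared groceries → 0% + 0.75% district = 0.75% → £0.04
Total tax = £0.11 + £0.42 + £5.20 + £0.04 + £0.03 + £0.84 + £0.02 + £0.96 + £1.91 + £0.04 = £9.57

£9.57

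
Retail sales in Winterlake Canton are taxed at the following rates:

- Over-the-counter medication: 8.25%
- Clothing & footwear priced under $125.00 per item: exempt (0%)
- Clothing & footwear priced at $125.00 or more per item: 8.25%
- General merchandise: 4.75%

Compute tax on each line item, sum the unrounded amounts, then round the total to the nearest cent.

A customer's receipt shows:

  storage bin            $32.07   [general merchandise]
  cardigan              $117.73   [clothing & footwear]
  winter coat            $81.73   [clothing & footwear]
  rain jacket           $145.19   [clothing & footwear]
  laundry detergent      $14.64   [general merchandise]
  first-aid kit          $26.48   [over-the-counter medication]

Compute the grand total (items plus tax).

Storage bin $32.07: general merchandise → 4.75% → $1.523325
Cardigan $117.73: clothing & footwear, under $125.00 → 0% → $0.00
Winter coat $81.73: clothing & footwear, under $125.00 → 0% → $0.00
Rain jacket $145.19: clothing & footwear, $125.00 or more → 8.25% → $11.978175
Laundry detergent $14.64: general merchandise → 4.75% → $0.6954
First-aid kit $26.48: over-the-counter medication → 8.25% → $2.1846
Subtotal = $417.84; unrounded tax = $16.3815 → $16.38; total due = $434.22

$434.22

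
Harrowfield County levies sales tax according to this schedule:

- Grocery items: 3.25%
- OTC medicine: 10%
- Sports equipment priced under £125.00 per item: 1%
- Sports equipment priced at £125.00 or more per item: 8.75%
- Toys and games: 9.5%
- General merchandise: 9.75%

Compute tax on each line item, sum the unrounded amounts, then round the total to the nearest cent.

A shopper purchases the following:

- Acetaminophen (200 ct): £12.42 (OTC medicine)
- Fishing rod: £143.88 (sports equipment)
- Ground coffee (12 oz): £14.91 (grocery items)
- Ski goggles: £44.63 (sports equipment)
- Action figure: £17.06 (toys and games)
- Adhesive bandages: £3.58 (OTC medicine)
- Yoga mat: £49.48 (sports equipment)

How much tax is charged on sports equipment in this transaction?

Fishing rod £143.88: sports equipment, £125.00 or more → 8.75% → £12.5895
Ski goggles £44.63: sports equipment, under £125.00 → 1% → £0.4463
Yoga mat £49.48: sports equipment, under £125.00 → 1% → £0.4948
Tax on sports equipment: unrounded sum = £13.5306 → £13.53

£13.53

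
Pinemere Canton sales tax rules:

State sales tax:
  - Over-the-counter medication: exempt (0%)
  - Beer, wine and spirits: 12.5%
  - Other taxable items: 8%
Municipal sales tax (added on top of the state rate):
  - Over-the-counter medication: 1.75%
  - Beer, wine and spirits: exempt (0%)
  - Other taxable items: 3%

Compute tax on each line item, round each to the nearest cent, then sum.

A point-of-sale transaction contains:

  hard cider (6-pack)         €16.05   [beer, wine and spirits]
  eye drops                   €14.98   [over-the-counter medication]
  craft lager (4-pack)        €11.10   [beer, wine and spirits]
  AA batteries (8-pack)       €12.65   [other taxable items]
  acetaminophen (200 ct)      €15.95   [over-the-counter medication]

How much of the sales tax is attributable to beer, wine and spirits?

Hard cider (6-pack) €16.05: beer, wine and spirits → 12.5% + 0% municipal = 12.5% → €2.01
Craft lager (4-pack) €11.10: beer, wine and spirits → 12.5% + 0% municipal = 12.5% → €1.39
Tax on beer, wine and spirits = €2.01 + €1.39 = €3.40

€3.40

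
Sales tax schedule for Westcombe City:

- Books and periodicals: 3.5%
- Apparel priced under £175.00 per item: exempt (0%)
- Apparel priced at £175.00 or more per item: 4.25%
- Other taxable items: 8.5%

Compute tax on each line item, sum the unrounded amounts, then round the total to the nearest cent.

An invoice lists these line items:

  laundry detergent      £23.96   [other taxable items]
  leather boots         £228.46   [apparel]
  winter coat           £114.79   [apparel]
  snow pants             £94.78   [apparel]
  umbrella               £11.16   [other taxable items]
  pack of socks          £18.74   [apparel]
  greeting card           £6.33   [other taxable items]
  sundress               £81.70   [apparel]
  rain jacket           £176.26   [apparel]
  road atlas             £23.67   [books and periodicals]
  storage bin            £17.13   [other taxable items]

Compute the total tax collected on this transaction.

£23.01

Laundry detergent £23.96: other taxable items → 8.5% → £2.0366
Leather boots £228.46: apparel, £175.00 or more → 4.25% → £9.70955
Winter coat £114.79: apparel, under £175.00 → 0% → £0.00
Snow pants £94.78: apparel, under £175.00 → 0% → £0.00
Umbrella £11.16: other taxable items → 8.5% → £0.9486
Pack of socks £18.74: apparel, under £175.00 → 0% → £0.00
Greeting card £6.33: other taxable items → 8.5% → £0.53805
Sundress £81.70: apparel, under £175.00 → 0% → £0.00
Rain jacket £176.26: apparel, £175.00 or more → 4.25% → £7.49105
Road atlas £23.67: books and periodicals → 3.5% → £0.82845
Storage bin £17.13: other taxable items → 8.5% → £1.45605
Unrounded tax sum = £23.00835 → £23.01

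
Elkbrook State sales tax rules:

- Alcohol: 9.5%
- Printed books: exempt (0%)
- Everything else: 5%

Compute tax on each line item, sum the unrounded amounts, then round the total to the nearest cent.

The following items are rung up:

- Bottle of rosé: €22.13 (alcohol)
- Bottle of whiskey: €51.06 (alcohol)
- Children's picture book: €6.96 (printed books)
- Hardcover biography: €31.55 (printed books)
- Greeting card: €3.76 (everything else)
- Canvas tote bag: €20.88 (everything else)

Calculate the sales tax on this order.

€8.19

Bottle of rosé €22.13: alcohol → 9.5% → €2.10235
Bottle of whiskey €51.06: alcohol → 9.5% → €4.8507
Children's picture book €6.96: printed books → 0% → €0.00
Hardcover biography €31.55: printed books → 0% → €0.00
Greeting card €3.76: everything else → 5% → €0.188
Canvas tote bag €20.88: everything else → 5% → €1.044
Unrounded tax sum = €8.18505 → €8.19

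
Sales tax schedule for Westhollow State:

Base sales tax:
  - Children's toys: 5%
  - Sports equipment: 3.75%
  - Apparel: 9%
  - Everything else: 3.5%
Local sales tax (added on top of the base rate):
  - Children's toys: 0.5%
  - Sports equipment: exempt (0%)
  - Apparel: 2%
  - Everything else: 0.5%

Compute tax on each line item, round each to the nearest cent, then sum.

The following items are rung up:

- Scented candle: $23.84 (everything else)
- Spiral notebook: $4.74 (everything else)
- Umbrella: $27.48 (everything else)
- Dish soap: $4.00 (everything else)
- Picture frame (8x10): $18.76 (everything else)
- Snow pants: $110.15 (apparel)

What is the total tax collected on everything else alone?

$3.15

Scented candle $23.84: everything else → 3.5% + 0.5% local = 4% → $0.95
Spiral notebook $4.74: everything else → 3.5% + 0.5% local = 4% → $0.19
Umbrella $27.48: everything else → 3.5% + 0.5% local = 4% → $1.10
Dish soap $4.00: everything else → 3.5% + 0.5% local = 4% → $0.16
Picture frame (8x10) $18.76: everything else → 3.5% + 0.5% local = 4% → $0.75
Tax on everything else = $0.95 + $0.19 + $1.10 + $0.16 + $0.75 = $3.15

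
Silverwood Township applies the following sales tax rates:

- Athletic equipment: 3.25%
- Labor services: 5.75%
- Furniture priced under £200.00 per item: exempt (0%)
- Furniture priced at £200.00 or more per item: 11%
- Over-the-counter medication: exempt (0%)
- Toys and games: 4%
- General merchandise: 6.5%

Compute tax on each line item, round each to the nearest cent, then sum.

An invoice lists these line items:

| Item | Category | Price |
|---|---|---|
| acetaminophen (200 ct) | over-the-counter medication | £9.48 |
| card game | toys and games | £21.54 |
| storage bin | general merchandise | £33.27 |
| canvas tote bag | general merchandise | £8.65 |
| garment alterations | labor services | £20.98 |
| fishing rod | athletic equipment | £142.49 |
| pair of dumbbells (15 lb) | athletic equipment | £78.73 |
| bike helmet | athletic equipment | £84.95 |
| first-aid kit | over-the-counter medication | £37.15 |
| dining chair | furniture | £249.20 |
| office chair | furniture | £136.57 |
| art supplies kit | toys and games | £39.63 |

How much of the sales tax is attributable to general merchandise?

£2.72

Storage bin £33.27: general merchandise → 6.5% → £2.16
Canvas tote bag £8.65: general merchandise → 6.5% → £0.56
Tax on general merchandise = £2.16 + £0.56 = £2.72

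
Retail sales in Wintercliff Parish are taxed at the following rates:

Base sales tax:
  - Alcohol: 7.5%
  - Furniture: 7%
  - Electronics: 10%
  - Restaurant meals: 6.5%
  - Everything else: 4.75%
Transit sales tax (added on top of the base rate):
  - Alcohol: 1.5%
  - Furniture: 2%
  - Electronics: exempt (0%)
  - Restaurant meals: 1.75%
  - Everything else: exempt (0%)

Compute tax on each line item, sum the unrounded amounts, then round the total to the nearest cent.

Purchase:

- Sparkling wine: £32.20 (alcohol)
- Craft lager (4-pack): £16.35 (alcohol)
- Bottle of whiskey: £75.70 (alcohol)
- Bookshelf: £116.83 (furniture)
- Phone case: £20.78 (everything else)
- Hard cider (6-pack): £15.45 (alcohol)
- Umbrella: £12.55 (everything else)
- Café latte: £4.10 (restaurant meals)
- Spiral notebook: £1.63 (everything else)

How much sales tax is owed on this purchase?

£25.09

Sparkling wine £32.20: alcohol → 7.5% + 1.5% transit = 9% → £2.898
Craft lager (4-pack) £16.35: alcohol → 7.5% + 1.5% transit = 9% → £1.4715
Bottle of whiskey £75.70: alcohol → 7.5% + 1.5% transit = 9% → £6.813
Bookshelf £116.83: furniture → 7% + 2% transit = 9% → £10.5147
Phone case £20.78: everything else → 4.75% + 0% transit = 4.75% → £0.98705
Hard cider (6-pack) £15.45: alcohol → 7.5% + 1.5% transit = 9% → £1.3905
Umbrella £12.55: everything else → 4.75% + 0% transit = 4.75% → £0.596125
Café latte £4.10: restaurant meals → 6.5% + 1.75% transit = 8.25% → £0.33825
Spiral notebook £1.63: everything else → 4.75% + 0% transit = 4.75% → £0.077425
Unrounded tax sum = £25.08655 → £25.09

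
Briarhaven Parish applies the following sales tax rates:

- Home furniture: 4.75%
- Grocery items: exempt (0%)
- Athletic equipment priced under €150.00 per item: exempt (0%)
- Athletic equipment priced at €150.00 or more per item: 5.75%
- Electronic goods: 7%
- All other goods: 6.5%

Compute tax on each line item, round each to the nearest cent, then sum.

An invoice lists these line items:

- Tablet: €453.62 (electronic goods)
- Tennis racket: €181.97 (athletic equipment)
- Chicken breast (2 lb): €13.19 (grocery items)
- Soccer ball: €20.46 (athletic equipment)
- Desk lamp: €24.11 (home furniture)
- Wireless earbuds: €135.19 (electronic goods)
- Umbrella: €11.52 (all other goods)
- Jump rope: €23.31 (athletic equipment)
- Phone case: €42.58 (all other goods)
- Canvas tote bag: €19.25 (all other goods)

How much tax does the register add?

€57.59

Tablet €453.62: electronic goods → 7% → €31.75
Tennis racket €181.97: athletic equipment, €150.00 or more → 5.75% → €10.46
Chicken breast (2 lb) €13.19: grocery items → 0% → €0.00
Soccer ball €20.46: athletic equipment, under €150.00 → 0% → €0.00
Desk lamp €24.11: home furniture → 4.75% → €1.15
Wireless earbuds €135.19: electronic goods → 7% → €9.46
Umbrella €11.52: all other goods → 6.5% → €0.75
Jump rope €23.31: athletic equipment, under €150.00 → 0% → €0.00
Phone case €42.58: all other goods → 6.5% → €2.77
Canvas tote bag €19.25: all other goods → 6.5% → €1.25
Total tax = €31.75 + €10.46 + €1.15 + €9.46 + €0.75 + €2.77 + €1.25 = €57.59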